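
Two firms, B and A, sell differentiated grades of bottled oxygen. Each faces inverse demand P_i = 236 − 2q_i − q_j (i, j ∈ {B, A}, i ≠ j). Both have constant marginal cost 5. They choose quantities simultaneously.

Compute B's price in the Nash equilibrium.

Firm B's profit: π = q_B(236 − 2q_B − q_A) − 5q_B.
∂π/∂q_B = 231 − 4q_B − q_A = 0 ⇒ q_B = 57.75 − 0.25q_A.
The game is symmetric, so in equilibrium q_A = q_B: the reaction function gives 1.25q_B = 57.75, hence q_B = 46.2.
P_B = 236 − 2·46.2 − 46.2 = 97.4.

97.4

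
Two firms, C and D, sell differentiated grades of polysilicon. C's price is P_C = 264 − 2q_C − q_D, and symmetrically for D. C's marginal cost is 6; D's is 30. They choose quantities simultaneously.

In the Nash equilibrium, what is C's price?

112.4

Firm C's profit: π = q_C(264 − 2q_C − q_D) − 6q_C.
∂π/∂q_C = 258 − 4q_C − q_D = 0 ⇒ q_C = 64.5 − 0.25q_D.
Similarly q_D = 58.5 − 0.25q_C.
Solving the two reaction functions simultaneously: (1 − (−0.25)(−0.25))q_C = 64.5 − 0.25·58.5, so 0.9375q_C = 49.875 and q_C = 53.2.
Then q_D = 58.5 − 0.25·53.2 = 45.2.
P_C = 264 − 2·53.2 − 45.2 = 112.4.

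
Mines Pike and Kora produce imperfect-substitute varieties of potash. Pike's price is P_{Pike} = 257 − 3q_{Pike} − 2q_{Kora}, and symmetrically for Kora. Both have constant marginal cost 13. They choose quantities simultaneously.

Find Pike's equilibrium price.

Mine Pike's profit: π = q_{Pike}(257 − 3q_{Pike} − 2q_{Kora}) − 13q_{Pike}.
∂π/∂q_{Pike} = 244 − 6q_{Pike} − 2q_{Kora} = 0 ⇒ q_{Pike} = 122/3 − (1/3)q_{Kora}.
By symmetry q_{Kora} = q_{Pike}; substituting into the reaction function, (4/3)q_{Pike} = 122/3 and q_{Pike} = 30.5.
P_{Pike} = 257 − 3·30.5 − 2·30.5 = 104.5.

104.5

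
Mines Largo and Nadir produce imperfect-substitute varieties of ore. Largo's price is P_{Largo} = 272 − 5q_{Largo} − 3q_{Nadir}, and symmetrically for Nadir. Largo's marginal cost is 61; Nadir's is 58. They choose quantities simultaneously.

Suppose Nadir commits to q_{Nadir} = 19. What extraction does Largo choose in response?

15.4

Mine Largo's profit: π = q_{Largo}(272 − 5q_{Largo} − 3q_{Nadir}) − 61q_{Largo}.
∂π/∂q_{Largo} = 211 − 10q_{Largo} − 3q_{Nadir} = 0 ⇒ q_{Largo} = 21.1 − 0.3q_{Nadir}.
At q_{Nadir} = 19: q_{Largo} = 21.1 − 0.3·19 = 15.4.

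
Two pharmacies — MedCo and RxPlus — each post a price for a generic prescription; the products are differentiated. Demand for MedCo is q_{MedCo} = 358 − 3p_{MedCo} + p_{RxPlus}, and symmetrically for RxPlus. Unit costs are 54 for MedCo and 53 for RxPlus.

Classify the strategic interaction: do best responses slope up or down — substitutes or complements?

strategic complements

MedCo's profit: π = (p_{MedCo} − 54)(358 − 3p_{MedCo} + p_{RxPlus}).
∂π/∂p_{MedCo} = 520 − 6p_{MedCo} + p_{RxPlus} = 0 ⇒ p_{MedCo} = 260/3 + (1/6)p_{RxPlus}.
The best-response slope dp_{MedCo}/dp_{RxPlus} = 1/6 > 0: the reaction function is upward-sloping, so the choices are strategic complements.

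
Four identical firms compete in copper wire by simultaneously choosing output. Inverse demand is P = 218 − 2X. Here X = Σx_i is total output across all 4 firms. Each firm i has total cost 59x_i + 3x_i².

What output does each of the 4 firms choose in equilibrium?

A representative firm's profit is π_i = x_i(218 − 2X) − 59x_i − 3x_i², with X = x_i + Σ_{j≠i} x_j.
First-order condition: 159 − 10x_i − 2Σ_{j≠i} x_j = 0.
With identical firms, set every x_j = x: then 159 − 10x − 6x = 0, i.e. x = 159/16 = 9.9375.

9.9375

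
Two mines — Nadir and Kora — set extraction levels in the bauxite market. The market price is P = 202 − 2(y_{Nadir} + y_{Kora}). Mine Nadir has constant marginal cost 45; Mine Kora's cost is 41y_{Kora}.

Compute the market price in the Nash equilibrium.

Mine Nadir's profit: π = y_{Nadir}(202 − 2(y_{Nadir} + y_{Kora})) − 45y_{Nadir}.
∂π/∂y_{Nadir} = 157 − 4y_{Nadir} − 2y_{Kora} = 0, so y_{Nadir} = 39.25 − 0.5y_{Kora}.
By the same steps for Kora: y_{Kora} = 40.25 − 0.5y_{Nadir}.
Solving the two reaction functions simultaneously: (1 − (−0.5)(−0.5))y_{Nadir} = 39.25 − 0.5·40.25, so 0.75y_{Nadir} = 19.125 and y_{Nadir} = 25.5.
Then y_{Kora} = 40.25 − 0.5·25.5 = 27.5.
Equilibrium price: P = 202 − 2·53 = 96.

96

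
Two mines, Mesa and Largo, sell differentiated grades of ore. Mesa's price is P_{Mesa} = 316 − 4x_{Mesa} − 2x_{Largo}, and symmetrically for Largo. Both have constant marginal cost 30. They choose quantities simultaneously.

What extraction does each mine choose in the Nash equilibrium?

28.6

Mine Mesa's profit: π = x_{Mesa}(316 − 4x_{Mesa} − 2x_{Largo}) − 30x_{Mesa}.
∂π/∂x_{Mesa} = 286 − 8x_{Mesa} − 2x_{Largo} = 0 ⇒ x_{Mesa} = 35.75 − 0.25x_{Largo}.
Setting x_{Mesa} = x_{Largo} in the reaction function: x_{Mesa} = 35.75 − 0.25x_{Mesa}, so x_{Mesa} = 35.75 / 1.25 = 28.6.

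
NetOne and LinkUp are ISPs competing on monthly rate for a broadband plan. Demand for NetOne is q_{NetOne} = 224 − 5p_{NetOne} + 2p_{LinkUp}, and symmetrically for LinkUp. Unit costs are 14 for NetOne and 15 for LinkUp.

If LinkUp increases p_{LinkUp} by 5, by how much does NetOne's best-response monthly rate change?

NetOne's profit: π = (p_{NetOne} − 14)(224 − 5p_{NetOne} + 2p_{LinkUp}).
∂π/∂p_{NetOne} = 294 − 10p_{NetOne} + 2p_{LinkUp} = 0 ⇒ p_{NetOne} = 29.4 + 0.2p_{LinkUp}.
The reaction-function slope is 0.2, so a 5-unit rise in p_{LinkUp} moves p_{NetOne} by 0.2 × 5 = 1. NetOne's best response rises — the actions are strategic complements.

1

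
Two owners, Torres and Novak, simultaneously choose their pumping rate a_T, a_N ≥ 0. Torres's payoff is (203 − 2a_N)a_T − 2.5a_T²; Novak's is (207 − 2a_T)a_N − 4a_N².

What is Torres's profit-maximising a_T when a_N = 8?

Expanding Torres's payoff: 203a_T − 2a_Na_T − 2.5a_T².
∂π/∂a_T = 203 − 2a_N − 5a_T = 0, so a_T = 40.6 − 0.4a_N.
At a_N = 8: a_T = 40.6 − 0.4·8 = 37.4.

37.4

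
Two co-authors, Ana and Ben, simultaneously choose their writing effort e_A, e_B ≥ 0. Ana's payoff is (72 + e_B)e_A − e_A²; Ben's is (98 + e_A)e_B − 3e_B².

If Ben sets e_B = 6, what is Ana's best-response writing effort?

Expanding Ana's payoff: 72e_A + e_Be_A − e_A².
∂π/∂e_A = 72 + e_B − 2e_A = 0, so e_A = 36 + 0.5e_B.
At e_B = 6: e_A = 36 + 0.5·6 = 39.

39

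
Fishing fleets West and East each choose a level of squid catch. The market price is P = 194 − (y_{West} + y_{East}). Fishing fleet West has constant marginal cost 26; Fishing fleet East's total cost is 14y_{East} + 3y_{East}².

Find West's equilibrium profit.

6021.76

Fishing fleet West's profit: π = y_{West}(194 − (y_{West} + y_{East})) − 26y_{West}.
∂π/∂y_{West} = 168 − 2y_{West} − y_{East} = 0, so y_{West} = 84 − 0.5y_{East}.
For East: ∂π/∂y_{East} = 180 − 8y_{East} − y_{West} = 0 ⇒ y_{East} = 22.5 − 0.125y_{West}.
Solving the two reaction functions simultaneously: (1 − (−0.5)(−0.125))y_{West} = 84 − 0.5·22.5, so 0.9375y_{West} = 72.75 and y_{West} = 77.6.
Then y_{East} = 22.5 − 0.125·77.6 = 12.8.
Price P = 194 − 90.4 = 103.6.
West's profit: (103.6 − 26)·77.6 = 6021.76.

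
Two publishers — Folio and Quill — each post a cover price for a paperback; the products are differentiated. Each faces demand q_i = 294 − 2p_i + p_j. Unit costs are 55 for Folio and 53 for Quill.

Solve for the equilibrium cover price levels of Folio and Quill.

Folio's profit: π = (p_{Folio} − 55)(294 − 2p_{Folio} + p_{Quill}).
∂π/∂p_{Folio} = 404 − 4p_{Folio} + p_{Quill} = 0 ⇒ p_{Folio} = 101 + 0.25p_{Quill}.
Similarly p_{Quill} = 100 + 0.25p_{Folio}.
Plugging p_{Quill} into Folio's best response: p_{Folio} = 101 + 0.25(100 + 0.25p_{Folio}) ⇒ 0.9375p_{Folio} = 126, so p_{Folio} = 134.4.
Then p_{Quill} = 100 + 0.25·134.4 = 133.6.

134.4, 133.6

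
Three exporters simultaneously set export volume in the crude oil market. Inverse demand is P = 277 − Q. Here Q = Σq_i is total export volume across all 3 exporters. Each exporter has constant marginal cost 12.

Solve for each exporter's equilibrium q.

A representative exporter's profit is π_i = q_i(277 − Q) − 12q_i, with Q = q_i + Σ_{j≠i} q_j.
First-order condition: 265 − 2q_i − Σ_{j≠i} q_j = 0.
With identical exporters, set every q_j = q: then 265 − 2q − 2q = 0, i.e. q = 265/4 = 66.25.

66.25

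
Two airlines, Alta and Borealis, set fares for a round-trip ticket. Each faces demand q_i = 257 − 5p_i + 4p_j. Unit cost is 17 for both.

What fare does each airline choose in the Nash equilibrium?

57

Alta's profit: π = (p_{Alta} − 17)(257 − 5p_{Alta} + 4p_{Borealis}).
∂π/∂p_{Alta} = 342 − 10p_{Alta} + 4p_{Borealis} = 0 ⇒ p_{Alta} = 34.2 + 0.4p_{Borealis}.
By symmetry p_{Borealis} = p_{Alta}; substituting into the reaction function, 0.6p_{Alta} = 34.2 and p_{Alta} = 57.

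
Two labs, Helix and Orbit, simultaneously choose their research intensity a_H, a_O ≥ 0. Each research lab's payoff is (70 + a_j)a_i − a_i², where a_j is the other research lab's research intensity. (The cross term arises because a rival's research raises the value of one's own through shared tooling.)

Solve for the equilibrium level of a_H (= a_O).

Helix's payoff is (70 + a_O)a_H − a_H².
∂π/∂a_H = 70 + a_O − 2a_H = 0, so a_H = 35 + 0.5a_O.
Setting a_H = a_O in the reaction function: a_H = 35 + 0.5a_H, so a_H = 35 / 0.5 = 70.

70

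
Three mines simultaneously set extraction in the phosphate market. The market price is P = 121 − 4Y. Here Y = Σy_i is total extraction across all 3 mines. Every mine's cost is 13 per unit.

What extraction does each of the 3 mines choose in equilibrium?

6.75

A representative mine's profit is π_i = y_i(121 − 4Y) − 13y_i, with Y = y_i + Σ_{j≠i} y_j.
First-order condition: 108 − 8y_i − 4Σ_{j≠i} y_j = 0.
In a symmetric equilibrium every mine chooses the same y, so Σ_{j≠i} y_j = 2y. The condition becomes 108 − 16y = 0, giving y = 108/16 = 6.75.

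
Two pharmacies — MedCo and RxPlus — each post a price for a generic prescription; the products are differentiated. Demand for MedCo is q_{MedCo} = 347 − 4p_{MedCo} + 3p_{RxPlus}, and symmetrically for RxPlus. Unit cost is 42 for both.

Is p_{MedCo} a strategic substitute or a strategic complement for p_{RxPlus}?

MedCo's profit: π = (p_{MedCo} − 42)(347 − 4p_{MedCo} + 3p_{RxPlus}).
∂π/∂p_{MedCo} = 515 − 8p_{MedCo} + 3p_{RxPlus} = 0 ⇒ p_{MedCo} = 64.375 + 0.375p_{RxPlus}.
The best-response slope dp_{MedCo}/dp_{RxPlus} = 0.375 > 0: the reaction function is upward-sloping, so the choices are strategic complements.

strategic complements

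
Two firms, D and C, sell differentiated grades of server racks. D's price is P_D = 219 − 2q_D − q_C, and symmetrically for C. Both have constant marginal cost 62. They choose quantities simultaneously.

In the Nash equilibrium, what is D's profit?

Firm D's profit: π = q_D(219 − 2q_D − q_C) − 62q_D.
∂π/∂q_D = 157 − 4q_D − q_C = 0 ⇒ q_D = 39.25 − 0.25q_C.
The game is symmetric, so in equilibrium q_C = q_D: the reaction function gives 1.25q_D = 39.25, hence q_D = 31.4.
P_D = 219 − 2·31.4 − 31.4 = 124.8.
Profit = (124.8 − 62)·31.4 = 1971.92.

1971.92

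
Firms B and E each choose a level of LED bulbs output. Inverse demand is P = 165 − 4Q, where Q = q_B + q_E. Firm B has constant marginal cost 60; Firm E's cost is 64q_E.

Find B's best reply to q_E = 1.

12.625

Firm B's profit: π = q_B(165 − 4(q_B + q_E)) − 60q_B.
∂π/∂q_B = 105 − 8q_B − 4q_E = 0, so q_B = 13.125 − 0.5q_E.
At q_E = 1: q_B = 13.125 − 0.5·1 = 12.625.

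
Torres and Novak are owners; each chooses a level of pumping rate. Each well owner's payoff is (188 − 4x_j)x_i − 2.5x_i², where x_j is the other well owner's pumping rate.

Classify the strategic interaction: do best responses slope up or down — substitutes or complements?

strategic substitutes

Torres's payoff is (188 − 4x_N)x_T − 2.5x_T².
∂π/∂x_T = 188 − 4x_N − 5x_T = 0, so x_T = 37.6 − 0.8x_N.
The best-response slope dx_T/dx_N = −0.8 < 0: the reaction function is downward-sloping, so the choices are strategic substitutes.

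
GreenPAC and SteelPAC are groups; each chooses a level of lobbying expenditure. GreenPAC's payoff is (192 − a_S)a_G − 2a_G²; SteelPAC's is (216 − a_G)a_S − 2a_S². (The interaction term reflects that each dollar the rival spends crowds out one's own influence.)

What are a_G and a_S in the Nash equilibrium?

36.8, 44.8

Expanding GreenPAC's payoff: 192a_G − a_Sa_G − 2a_G².
∂π/∂a_G = 192 − a_S − 4a_G = 0, so a_G = 48 − 0.25a_S.
Likewise for SteelPAC: a_S = 54 − 0.25a_G.
Plugging a_S into GreenPAC's best response: a_G = 48 − 0.25(54 − 0.25a_G) ⇒ 0.9375a_G = 34.5, so a_G = 36.8.
Then a_S = 54 − 0.25·36.8 = 44.8.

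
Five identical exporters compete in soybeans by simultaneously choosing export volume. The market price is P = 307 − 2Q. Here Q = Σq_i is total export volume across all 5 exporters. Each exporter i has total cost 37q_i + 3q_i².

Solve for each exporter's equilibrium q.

A representative exporter's profit is π_i = q_i(307 − 2Q) − 37q_i − 3q_i², with Q = q_i + Σ_{j≠i} q_j.
First-order condition: 270 − 10q_i − 2Σ_{j≠i} q_j = 0.
With identical exporters, set every q_j = q: then 270 − 10q − 8q = 0, i.e. q = 270/18 = 15.

15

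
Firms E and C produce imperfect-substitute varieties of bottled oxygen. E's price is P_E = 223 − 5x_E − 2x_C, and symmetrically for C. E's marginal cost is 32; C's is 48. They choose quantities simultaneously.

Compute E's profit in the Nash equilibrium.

Firm E's profit: π = x_E(223 − 5x_E − 2x_C) − 32x_E.
∂π/∂x_E = 191 − 10x_E − 2x_C = 0 ⇒ x_E = 19.1 − 0.2x_C.
Similarly x_C = 17.5 − 0.2x_E.
Solving the two reaction functions simultaneously: (1 − (−0.2)(−0.2))x_E = 19.1 − 0.2·17.5, so 0.96x_E = 15.6 and x_E = 16.25.
Then x_C = 17.5 − 0.2·16.25 = 14.25.
P_E = 223 − 5·16.25 − 2·14.25 = 113.25.
Profit = (113.25 − 32)·16.25 = 1320.3125.

1320.3125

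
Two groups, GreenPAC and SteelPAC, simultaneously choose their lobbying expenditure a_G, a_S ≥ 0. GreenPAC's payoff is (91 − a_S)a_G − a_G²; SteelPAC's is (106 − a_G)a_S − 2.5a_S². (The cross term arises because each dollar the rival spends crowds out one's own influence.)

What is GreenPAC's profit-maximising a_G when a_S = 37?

Expanding GreenPAC's payoff: 91a_G − a_Sa_G − a_G².
∂π/∂a_G = 91 − a_S − 2a_G = 0, so a_G = 45.5 − 0.5a_S.
At a_S = 37: a_G = 45.5 − 0.5·37 = 27.

27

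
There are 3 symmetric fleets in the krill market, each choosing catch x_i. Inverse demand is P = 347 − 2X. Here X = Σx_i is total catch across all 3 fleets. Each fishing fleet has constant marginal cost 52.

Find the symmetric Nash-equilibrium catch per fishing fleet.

36.875

A representative fishing fleet's profit is π_i = x_i(347 − 2X) − 52x_i, with X = x_i + Σ_{j≠i} x_j.
First-order condition: 295 − 4x_i − 2Σ_{j≠i} x_j = 0.
In a symmetric equilibrium every fishing fleet chooses the same x, so Σ_{j≠i} x_j = 2x. The condition becomes 295 − 8x = 0, giving x = 295/8 = 36.875.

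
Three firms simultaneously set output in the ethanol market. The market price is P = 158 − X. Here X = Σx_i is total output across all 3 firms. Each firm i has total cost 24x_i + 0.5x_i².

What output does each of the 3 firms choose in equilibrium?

26.8

A representative firm's profit is π_i = x_i(158 − X) − 24x_i − 0.5x_i², with X = x_i + Σ_{j≠i} x_j.
First-order condition: 134 − 3x_i − Σ_{j≠i} x_j = 0.
In a symmetric equilibrium every firm chooses the same x, so Σ_{j≠i} x_j = 2x. The condition becomes 134 − 5x = 0, giving x = 134/5 = 26.8.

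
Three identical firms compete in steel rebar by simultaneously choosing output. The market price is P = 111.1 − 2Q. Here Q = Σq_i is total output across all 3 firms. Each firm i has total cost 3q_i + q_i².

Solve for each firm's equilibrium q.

10.81

A representative firm's profit is π_i = q_i(111.1 − 2Q) − 3q_i − q_i², with Q = q_i + Σ_{j≠i} q_j.
First-order condition: 108.1 − 6q_i − 2Σ_{j≠i} q_j = 0.
In a symmetric equilibrium every firm chooses the same q, so Σ_{j≠i} q_j = 2q. The condition becomes 108.1 − 10q = 0, giving q = 108.1/10 = 10.81.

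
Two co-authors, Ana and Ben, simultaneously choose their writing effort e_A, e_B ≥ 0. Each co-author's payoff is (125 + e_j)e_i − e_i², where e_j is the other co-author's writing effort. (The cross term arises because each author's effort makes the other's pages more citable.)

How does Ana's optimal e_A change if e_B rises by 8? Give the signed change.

4

Ana's payoff is (125 + e_B)e_A − e_A².
∂π/∂e_A = 125 + e_B − 2e_A = 0, so e_A = 62.5 + 0.5e_B.
The reaction-function slope is 0.5, so an 8-unit rise in e_B moves e_A by 0.5 × 8 = 4. Ana's best response rises — the actions are strategic complements.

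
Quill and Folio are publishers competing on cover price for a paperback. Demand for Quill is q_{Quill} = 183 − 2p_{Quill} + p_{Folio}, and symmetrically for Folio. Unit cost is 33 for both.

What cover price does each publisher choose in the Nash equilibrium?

83

Quill's profit: π = (p_{Quill} − 33)(183 − 2p_{Quill} + p_{Folio}).
∂π/∂p_{Quill} = 249 − 4p_{Quill} + p_{Folio} = 0 ⇒ p_{Quill} = 62.25 + 0.25p_{Folio}.
By symmetry p_{Folio} = p_{Quill}; substituting into the reaction function, 0.75p_{Quill} = 62.25 and p_{Quill} = 83.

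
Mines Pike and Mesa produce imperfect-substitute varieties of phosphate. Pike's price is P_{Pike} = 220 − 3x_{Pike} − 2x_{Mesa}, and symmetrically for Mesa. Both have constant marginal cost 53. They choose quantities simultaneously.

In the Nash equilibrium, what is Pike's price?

115.625

Mine Pike's profit: π = x_{Pike}(220 − 3x_{Pike} − 2x_{Mesa}) − 53x_{Pike}.
∂π/∂x_{Pike} = 167 − 6x_{Pike} − 2x_{Mesa} = 0 ⇒ x_{Pike} = 167/6 − (1/3)x_{Mesa}.
Setting x_{Pike} = x_{Mesa} in the reaction function: x_{Pike} = 167/6 − (1/3)x_{Pike}, so x_{Pike} = (167/6) / (4/3) = 20.875.
P_{Pike} = 220 − 3·20.875 − 2·20.875 = 115.625.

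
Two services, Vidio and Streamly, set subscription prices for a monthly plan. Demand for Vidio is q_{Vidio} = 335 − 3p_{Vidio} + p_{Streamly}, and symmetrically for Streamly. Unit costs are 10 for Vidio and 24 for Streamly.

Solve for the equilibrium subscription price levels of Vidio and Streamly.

74.2, 80.2

Vidio's profit: π = (p_{Vidio} − 10)(335 − 3p_{Vidio} + p_{Streamly}).
∂π/∂p_{Vidio} = 365 − 6p_{Vidio} + p_{Streamly} = 0 ⇒ p_{Vidio} = 365/6 + (1/6)p_{Streamly}.
Similarly p_{Streamly} = 407/6 + (1/6)p_{Vidio}.
Plugging p_{Streamly} into Vidio's best response: p_{Vidio} = 365/6 + (1/6)(407/6 + (1/6)p_{Vidio}) ⇒ (35/36)p_{Vidio} = 2597/36, so p_{Vidio} = 74.2.
Then p_{Streamly} = 407/6 + (1/6)·74.2 = 80.2.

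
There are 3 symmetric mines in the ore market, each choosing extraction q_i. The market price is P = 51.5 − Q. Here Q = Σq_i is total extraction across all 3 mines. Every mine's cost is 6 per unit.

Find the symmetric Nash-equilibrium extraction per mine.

A representative mine's profit is π_i = q_i(51.5 − Q) − 6q_i, with Q = q_i + Σ_{j≠i} q_j.
First-order condition: 45.5 − 2q_i − Σ_{j≠i} q_j = 0.
With identical mines, set every q_j = q: then 45.5 − 2q − 2q = 0, i.e. q = 45.5/4 = 11.375.

11.375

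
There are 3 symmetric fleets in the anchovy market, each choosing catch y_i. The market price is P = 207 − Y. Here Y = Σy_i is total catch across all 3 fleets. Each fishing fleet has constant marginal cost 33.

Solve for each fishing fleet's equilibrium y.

A representative fishing fleet's profit is π_i = y_i(207 − Y) − 33y_i, with Y = y_i + Σ_{j≠i} y_j.
First-order condition: 174 − 2y_i − Σ_{j≠i} y_j = 0.
Imposing symmetry (y_j = y for all j) turns Σ_{j≠i} y_j into 2y, so 174 = 4y and y = 43.5.

43.5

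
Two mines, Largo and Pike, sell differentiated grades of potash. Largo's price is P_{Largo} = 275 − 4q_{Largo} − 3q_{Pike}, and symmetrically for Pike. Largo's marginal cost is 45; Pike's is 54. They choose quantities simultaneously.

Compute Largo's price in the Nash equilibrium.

130.6

Mine Largo's profit: π = q_{Largo}(275 − 4q_{Largo} − 3q_{Pike}) − 45q_{Largo}.
∂π/∂q_{Largo} = 230 − 8q_{Largo} − 3q_{Pike} = 0 ⇒ q_{Largo} = 28.75 − 0.375q_{Pike}.
Similarly q_{Pike} = 27.625 − 0.375q_{Largo}.
Plugging q_{Pike} into Largo's best response: q_{Largo} = 28.75 − 0.375(27.625 − 0.375q_{Largo}) ⇒ (55/64)q_{Largo} = 1177/64, so q_{Largo} = 21.4.
Then q_{Pike} = 27.625 − 0.375·21.4 = 19.6.
P_{Largo} = 275 − 4·21.4 − 3·19.6 = 130.6.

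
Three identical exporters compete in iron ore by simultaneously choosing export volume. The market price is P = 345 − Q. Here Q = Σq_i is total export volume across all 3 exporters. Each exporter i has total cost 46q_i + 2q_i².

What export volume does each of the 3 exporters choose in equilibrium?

37.375

A representative exporter's profit is π_i = q_i(345 − Q) − 46q_i − 2q_i², with Q = q_i + Σ_{j≠i} q_j.
First-order condition: 299 − 6q_i − Σ_{j≠i} q_j = 0.
Imposing symmetry (q_j = q for all j) turns Σ_{j≠i} q_j into 2q, so 299 = 8q and q = 37.375.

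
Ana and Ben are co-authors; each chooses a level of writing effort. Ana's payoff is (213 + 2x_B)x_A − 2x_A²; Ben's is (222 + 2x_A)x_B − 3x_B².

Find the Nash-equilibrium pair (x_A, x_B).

Expanding Ana's payoff: 213x_A + 2x_Bx_A − 2x_A².
∂π/∂x_A = 213 + 2x_B − 4x_A = 0, so x_A = 53.25 + 0.5x_B.
Likewise for Ben: x_B = 37 + (1/3)x_A.
Plugging x_B into Ana's best response: x_A = 53.25 + 0.5(37 + (1/3)x_A) ⇒ (5/6)x_A = 71.75, so x_A = 86.1.
Then x_B = 37 + (1/3)·86.1 = 65.7.

86.1, 65.7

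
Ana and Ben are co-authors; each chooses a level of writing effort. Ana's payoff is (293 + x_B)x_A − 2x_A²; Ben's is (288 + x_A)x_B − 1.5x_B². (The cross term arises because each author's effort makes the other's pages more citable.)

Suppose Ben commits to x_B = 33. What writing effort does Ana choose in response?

81.5

Expanding Ana's payoff: 293x_A + x_Bx_A − 2x_A².
∂π/∂x_A = 293 + x_B − 4x_A = 0, so x_A = 73.25 + 0.25x_B.
At x_B = 33: x_A = 73.25 + 0.25·33 = 81.5.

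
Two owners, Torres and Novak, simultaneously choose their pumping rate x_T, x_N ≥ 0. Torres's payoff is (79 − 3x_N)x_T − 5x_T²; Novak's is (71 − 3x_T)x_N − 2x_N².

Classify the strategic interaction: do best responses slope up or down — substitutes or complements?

Expanding Torres's payoff: 79x_T − 3x_Nx_T − 5x_T².
∂π/∂x_T = 79 − 3x_N − 10x_T = 0, so x_T = 7.9 − 0.3x_N.
The best-response slope dx_T/dx_N = −0.3 < 0: the reaction function is downward-sloping, so the choices are strategic substitutes.

strategic substitutes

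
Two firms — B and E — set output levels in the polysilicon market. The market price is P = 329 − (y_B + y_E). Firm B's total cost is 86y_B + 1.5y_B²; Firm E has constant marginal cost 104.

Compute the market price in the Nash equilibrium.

Firm B's profit: π = y_B(329 − (y_B + y_E)) − 86y_B − 1.5y_B².
∂π/∂y_B = 243 − 5y_B − y_E = 0, so y_B = 48.6 − 0.2y_E.
For E: ∂π/∂y_E = 225 − 2y_E − y_B = 0 ⇒ y_E = 112.5 − 0.5y_B.
Plugging y_E into B's best response: y_B = 48.6 − 0.2(112.5 − 0.5y_B) ⇒ 0.9y_B = 26.1, so y_B = 29.
Then y_E = 112.5 − 0.5·29 = 98.
Equilibrium price: P = 329 − 127 = 202.

202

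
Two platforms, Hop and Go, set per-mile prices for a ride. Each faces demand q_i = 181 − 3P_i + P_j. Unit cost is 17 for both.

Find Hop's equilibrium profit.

Hop's profit: π = (P_{Hop} − 17)(181 − 3P_{Hop} + P_{Go}).
∂π/∂P_{Hop} = 232 − 6P_{Hop} + P_{Go} = 0 ⇒ P_{Hop} = 116/3 + (1/6)P_{Go}.
Setting P_{Hop} = P_{Go} in the reaction function: P_{Hop} = 116/3 + (1/6)P_{Hop}, so P_{Hop} = (116/3) / (5/6) = 46.4.
q_{Hop} = 181 − 3·46.4 + 46.4 = 88.2.
Profit = (46.4 − 17)·88.2 = 2593.08.

2593.08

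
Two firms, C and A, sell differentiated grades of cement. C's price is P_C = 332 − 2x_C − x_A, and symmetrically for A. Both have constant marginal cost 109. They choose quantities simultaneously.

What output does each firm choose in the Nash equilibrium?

Firm C's profit: π = x_C(332 − 2x_C − x_A) − 109x_C.
∂π/∂x_C = 223 − 4x_C − x_A = 0 ⇒ x_C = 55.75 − 0.25x_A.
By symmetry x_A = x_C; substituting into the reaction function, 1.25x_C = 55.75 and x_C = 44.6.

44.6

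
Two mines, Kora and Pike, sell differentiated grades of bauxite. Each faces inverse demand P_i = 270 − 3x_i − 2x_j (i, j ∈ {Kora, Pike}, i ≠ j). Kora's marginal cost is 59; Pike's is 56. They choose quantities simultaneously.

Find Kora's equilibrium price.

137.5625

Mine Kora's profit: π = x_{Kora}(270 − 3x_{Kora} − 2x_{Pike}) − 59x_{Kora}.
∂π/∂x_{Kora} = 211 − 6x_{Kora} − 2x_{Pike} = 0 ⇒ x_{Kora} = 211/6 − (1/3)x_{Pike}.
Similarly x_{Pike} = 107/3 − (1/3)x_{Kora}.
Plugging x_{Pike} into Kora's best response: x_{Kora} = 211/6 − (1/3)(107/3 − (1/3)x_{Kora}) ⇒ (8/9)x_{Kora} = 419/18, so x_{Kora} = 26.1875.
Then x_{Pike} = 107/3 − (1/3)·26.1875 = 26.9375.
P_{Kora} = 270 − 3·26.1875 − 2·26.9375 = 137.5625.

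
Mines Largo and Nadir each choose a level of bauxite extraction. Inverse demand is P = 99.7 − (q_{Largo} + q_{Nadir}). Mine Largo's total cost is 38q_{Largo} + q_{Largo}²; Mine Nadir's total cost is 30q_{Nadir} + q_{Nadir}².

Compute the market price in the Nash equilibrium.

73.42

Mine Largo's profit: π = q_{Largo}(99.7 − (q_{Largo} + q_{Nadir})) − 38q_{Largo} − q_{Largo}².
∂π/∂q_{Largo} = 61.7 − 4q_{Largo} − q_{Nadir} = 0, so q_{Largo} = 15.425 − 0.25q_{Nadir}.
By the same steps for Nadir: q_{Nadir} = 17.425 − 0.25q_{Largo}.
Substituting the second reaction function into the first: q_{Largo} = 15.425 − 0.25(17.425 − 0.25q_{Largo}), which gives 0.9375q_{Largo} = 1771/160 ⇒ q_{Largo} = 1771/150.
Then q_{Nadir} = 17.425 − 0.25·(1771/150) = 2171/150.
Equilibrium price: P = 99.7 − 26.28 = 73.42.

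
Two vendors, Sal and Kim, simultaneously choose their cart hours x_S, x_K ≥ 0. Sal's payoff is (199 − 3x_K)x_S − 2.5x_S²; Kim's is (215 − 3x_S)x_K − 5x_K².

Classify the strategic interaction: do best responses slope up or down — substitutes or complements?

Expanding Sal's payoff: 199x_S − 3x_Kx_S − 2.5x_S².
∂π/∂x_S = 199 − 3x_K − 5x_S = 0, so x_S = 39.8 − 0.6x_K.
The best-response slope dx_S/dx_K = −0.6 < 0: the reaction function is downward-sloping, so the choices are strategic substitutes.

strategic substitutes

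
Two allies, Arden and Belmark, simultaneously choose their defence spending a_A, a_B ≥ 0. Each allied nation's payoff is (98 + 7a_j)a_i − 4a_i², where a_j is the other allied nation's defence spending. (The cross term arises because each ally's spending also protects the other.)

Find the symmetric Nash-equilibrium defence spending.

98

Arden's payoff is (98 + 7a_B)a_A − 4a_A².
∂π/∂a_A = 98 + 7a_B − 8a_A = 0, so a_A = 12.25 + 0.875a_B.
Setting a_A = a_B in the reaction function: a_A = 12.25 + 0.875a_A, so a_A = 12.25 / 0.125 = 98.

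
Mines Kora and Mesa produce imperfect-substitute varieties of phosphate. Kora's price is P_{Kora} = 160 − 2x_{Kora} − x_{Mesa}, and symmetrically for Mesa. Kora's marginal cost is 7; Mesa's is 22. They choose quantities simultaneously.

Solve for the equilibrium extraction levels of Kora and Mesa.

Mine Kora's profit: π = x_{Kora}(160 − 2x_{Kora} − x_{Mesa}) − 7x_{Kora}.
∂π/∂x_{Kora} = 153 − 4x_{Kora} − x_{Mesa} = 0 ⇒ x_{Kora} = 38.25 − 0.25x_{Mesa}.
Similarly x_{Mesa} = 34.5 − 0.25x_{Kora}.
Substituting the second reaction function into the first: x_{Kora} = 38.25 − 0.25(34.5 − 0.25x_{Kora}), which gives 0.9375x_{Kora} = 29.625 ⇒ x_{Kora} = 31.6.
Then x_{Mesa} = 34.5 − 0.25·31.6 = 26.6.

31.6, 26.6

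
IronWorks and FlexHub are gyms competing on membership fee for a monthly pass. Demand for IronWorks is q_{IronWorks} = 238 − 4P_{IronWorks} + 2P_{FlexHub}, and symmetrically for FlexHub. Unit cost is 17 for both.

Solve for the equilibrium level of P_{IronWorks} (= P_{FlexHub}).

IronWorks's profit: π = (P_{IronWorks} − 17)(238 − 4P_{IronWorks} + 2P_{FlexHub}).
∂π/∂P_{IronWorks} = 306 − 8P_{IronWorks} + 2P_{FlexHub} = 0 ⇒ P_{IronWorks} = 38.25 + 0.25P_{FlexHub}.
By symmetry P_{FlexHub} = P_{IronWorks}; substituting into the reaction function, 0.75P_{IronWorks} = 38.25 and P_{IronWorks} = 51.

51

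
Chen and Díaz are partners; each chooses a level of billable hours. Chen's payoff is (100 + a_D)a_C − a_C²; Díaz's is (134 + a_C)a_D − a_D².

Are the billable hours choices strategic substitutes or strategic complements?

strategic complements

Expanding Chen's payoff: 100a_C + a_Da_C − a_C².
∂π/∂a_C = 100 + a_D − 2a_C = 0, so a_C = 50 + 0.5a_D.
The best-response slope da_C/da_D = 0.5 > 0: the reaction function is upward-sloping, so the choices are strategic complements.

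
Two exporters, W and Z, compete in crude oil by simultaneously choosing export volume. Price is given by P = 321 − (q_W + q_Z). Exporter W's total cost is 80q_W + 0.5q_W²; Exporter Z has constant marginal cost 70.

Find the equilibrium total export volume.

148.6

Exporter W's profit: π = q_W(321 − (q_W + q_Z)) − 80q_W − 0.5q_W².
∂π/∂q_W = 241 − 3q_W − q_Z = 0, so q_W = 241/3 − (1/3)q_Z.
For Z: ∂π/∂q_Z = 251 − 2q_Z − q_W = 0 ⇒ q_Z = 125.5 − 0.5q_W.
Plugging q_Z into W's best response: q_W = 241/3 − (1/3)(125.5 − 0.5q_W) ⇒ (5/6)q_W = 38.5, so q_W = 46.2.
Then q_Z = 125.5 − 0.5·46.2 = 102.4.
Total export volume: 46.2 + 102.4 = 148.6.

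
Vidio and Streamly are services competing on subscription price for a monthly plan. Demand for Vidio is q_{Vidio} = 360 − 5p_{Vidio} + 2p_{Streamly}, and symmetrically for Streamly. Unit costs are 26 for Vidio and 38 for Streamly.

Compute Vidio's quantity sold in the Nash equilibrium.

182.5

Vidio's profit: π = (p_{Vidio} − 26)(360 − 5p_{Vidio} + 2p_{Streamly}).
∂π/∂p_{Vidio} = 490 − 10p_{Vidio} + 2p_{Streamly} = 0 ⇒ p_{Vidio} = 49 + 0.2p_{Streamly}.
Similarly p_{Streamly} = 55 + 0.2p_{Vidio}.
Plugging p_{Streamly} into Vidio's best response: p_{Vidio} = 49 + 0.2(55 + 0.2p_{Vidio}) ⇒ 0.96p_{Vidio} = 60, so p_{Vidio} = 62.5.
Then p_{Streamly} = 55 + 0.2·62.5 = 67.5.
q_{Vidio} = 360 − 5·62.5 + 2·67.5 = 182.5.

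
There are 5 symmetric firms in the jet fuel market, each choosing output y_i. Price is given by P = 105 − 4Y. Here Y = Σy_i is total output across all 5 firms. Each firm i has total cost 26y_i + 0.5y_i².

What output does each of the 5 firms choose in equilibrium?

3.16

A representative firm's profit is π_i = y_i(105 − 4Y) − 26y_i − 0.5y_i², with Y = y_i + Σ_{j≠i} y_j.
First-order condition: 79 − 9y_i − 4Σ_{j≠i} y_j = 0.
In a symmetric equilibrium every firm chooses the same y, so Σ_{j≠i} y_j = 4y. The condition becomes 79 − 25y = 0, giving y = 79/25 = 3.16.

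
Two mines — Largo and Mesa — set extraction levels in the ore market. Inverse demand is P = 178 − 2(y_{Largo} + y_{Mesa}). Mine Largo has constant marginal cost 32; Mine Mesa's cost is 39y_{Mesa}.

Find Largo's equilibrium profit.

1300.5

Mine Largo's profit: π = y_{Largo}(178 − 2(y_{Largo} + y_{Mesa})) − 32y_{Largo}.
∂π/∂y_{Largo} = 146 − 4y_{Largo} − 2y_{Mesa} = 0, so y_{Largo} = 36.5 − 0.5y_{Mesa}.
By the same steps for Mesa: y_{Mesa} = 34.75 − 0.5y_{Largo}.
Solving the two reaction functions simultaneously: (1 − (−0.5)(−0.5))y_{Largo} = 36.5 − 0.5·34.75, so 0.75y_{Largo} = 19.125 and y_{Largo} = 25.5.
Then y_{Mesa} = 34.75 − 0.5·25.5 = 22.
Price P = 178 − 2·47.5 = 83.
Largo's profit: (83 − 32)·25.5 = 1300.5.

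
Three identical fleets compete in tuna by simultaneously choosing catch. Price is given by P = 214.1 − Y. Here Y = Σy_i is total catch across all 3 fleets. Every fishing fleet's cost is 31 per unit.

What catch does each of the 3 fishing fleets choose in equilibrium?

45.775

A representative fishing fleet's profit is π_i = y_i(214.1 − Y) − 31y_i, with Y = y_i + Σ_{j≠i} y_j.
First-order condition: 183.1 − 2y_i − Σ_{j≠i} y_j = 0.
With identical fishing fleets, set every y_j = y: then 183.1 − 2y − 2y = 0, i.e. y = 183.1/4 = 45.775.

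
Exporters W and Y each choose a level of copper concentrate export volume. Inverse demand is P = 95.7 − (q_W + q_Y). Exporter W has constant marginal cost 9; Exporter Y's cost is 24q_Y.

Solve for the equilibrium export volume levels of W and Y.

Exporter W's profit: π = q_W(95.7 − (q_W + q_Y)) − 9q_W.
∂π/∂q_W = 86.7 − 2q_W − q_Y = 0, so q_W = 43.35 − 0.5q_Y.
By the same steps for Y: q_Y = 35.85 − 0.5q_W.
Substituting the second reaction function into the first: q_W = 43.35 − 0.5(35.85 − 0.5q_W), which gives 0.75q_W = 25.425 ⇒ q_W = 33.9.
Then q_Y = 35.85 − 0.5·33.9 = 18.9.

33.9, 18.9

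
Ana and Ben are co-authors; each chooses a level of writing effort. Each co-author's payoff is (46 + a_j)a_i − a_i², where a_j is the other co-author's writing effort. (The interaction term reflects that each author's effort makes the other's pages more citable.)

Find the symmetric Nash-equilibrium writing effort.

Ana's payoff is (46 + a_B)a_A − a_A².
∂π/∂a_A = 46 + a_B − 2a_A = 0, so a_A = 23 + 0.5a_B.
The game is symmetric, so in equilibrium a_B = a_A: the reaction function gives 0.5a_A = 23, hence a_A = 46.

46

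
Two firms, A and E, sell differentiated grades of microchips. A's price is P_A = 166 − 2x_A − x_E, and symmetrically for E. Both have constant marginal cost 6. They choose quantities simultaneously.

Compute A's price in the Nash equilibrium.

70

Firm A's profit: π = x_A(166 − 2x_A − x_E) − 6x_A.
∂π/∂x_A = 160 − 4x_A − x_E = 0 ⇒ x_A = 40 − 0.25x_E.
Setting x_A = x_E in the reaction function: x_A = 40 − 0.25x_A, so x_A = 40 / 1.25 = 32.
P_A = 166 − 2·32 − 32 = 70.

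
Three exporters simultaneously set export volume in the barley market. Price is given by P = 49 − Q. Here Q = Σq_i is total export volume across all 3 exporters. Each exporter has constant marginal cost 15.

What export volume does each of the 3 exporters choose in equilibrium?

A representative exporter's profit is π_i = q_i(49 − Q) − 15q_i, with Q = q_i + Σ_{j≠i} q_j.
First-order condition: 34 − 2q_i − Σ_{j≠i} q_j = 0.
With identical exporters, set every q_j = q: then 34 − 2q − 2q = 0, i.e. q = 34/4 = 8.5.

8.5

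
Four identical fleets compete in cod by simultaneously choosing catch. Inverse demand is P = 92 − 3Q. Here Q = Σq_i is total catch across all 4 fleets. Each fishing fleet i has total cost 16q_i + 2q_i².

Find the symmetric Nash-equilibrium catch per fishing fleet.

A representative fishing fleet's profit is π_i = q_i(92 − 3Q) − 16q_i − 2q_i², with Q = q_i + Σ_{j≠i} q_j.
First-order condition: 76 − 10q_i − 3Σ_{j≠i} q_j = 0.
With identical fishing fleets, set every q_j = q: then 76 − 10q − 9q = 0, i.e. q = 76/19 = 4.

4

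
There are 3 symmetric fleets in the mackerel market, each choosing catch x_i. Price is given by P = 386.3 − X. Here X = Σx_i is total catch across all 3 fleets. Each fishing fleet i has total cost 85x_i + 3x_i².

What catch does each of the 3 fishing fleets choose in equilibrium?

A representative fishing fleet's profit is π_i = x_i(386.3 − X) − 85x_i − 3x_i², with X = x_i + Σ_{j≠i} x_j.
First-order condition: 301.3 − 8x_i − Σ_{j≠i} x_j = 0.
In a symmetric equilibrium every fishing fleet chooses the same x, so Σ_{j≠i} x_j = 2x. The condition becomes 301.3 − 10x = 0, giving x = 301.3/10 = 30.13.

30.13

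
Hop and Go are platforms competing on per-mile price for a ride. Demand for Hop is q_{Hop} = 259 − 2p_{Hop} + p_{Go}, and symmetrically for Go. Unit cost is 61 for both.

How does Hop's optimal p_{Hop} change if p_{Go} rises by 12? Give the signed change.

3

Hop's profit: π = (p_{Hop} − 61)(259 − 2p_{Hop} + p_{Go}).
∂π/∂p_{Hop} = 381 − 4p_{Hop} + p_{Go} = 0 ⇒ p_{Hop} = 95.25 + 0.25p_{Go}.
The reaction-function slope is 0.25, so a 12-unit rise in p_{Go} moves p_{Hop} by 0.25 × 12 = 3. Hop's best response rises — the actions are strategic complements.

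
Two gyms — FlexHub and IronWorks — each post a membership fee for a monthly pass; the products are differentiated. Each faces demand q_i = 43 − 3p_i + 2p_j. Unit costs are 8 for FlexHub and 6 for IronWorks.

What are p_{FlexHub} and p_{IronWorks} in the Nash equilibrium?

16.375, 15.625

FlexHub's profit: π = (p_{FlexHub} − 8)(43 − 3p_{FlexHub} + 2p_{IronWorks}).
∂π/∂p_{FlexHub} = 67 − 6p_{FlexHub} + 2p_{IronWorks} = 0 ⇒ p_{FlexHub} = 67/6 + (1/3)p_{IronWorks}.
Similarly p_{IronWorks} = 61/6 + (1/3)p_{FlexHub}.
Plugging p_{IronWorks} into FlexHub's best response: p_{FlexHub} = 67/6 + (1/3)(61/6 + (1/3)p_{FlexHub}) ⇒ (8/9)p_{FlexHub} = 131/9, so p_{FlexHub} = 16.375.
Then p_{IronWorks} = 61/6 + (1/3)·16.375 = 15.625.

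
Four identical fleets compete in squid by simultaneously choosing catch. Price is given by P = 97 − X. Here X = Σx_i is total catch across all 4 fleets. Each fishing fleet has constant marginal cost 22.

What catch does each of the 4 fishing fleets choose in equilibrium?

A representative fishing fleet's profit is π_i = x_i(97 − X) − 22x_i, with X = x_i + Σ_{j≠i} x_j.
First-order condition: 75 − 2x_i − Σ_{j≠i} x_j = 0.
In a symmetric equilibrium every fishing fleet chooses the same x, so Σ_{j≠i} x_j = 3x. The condition becomes 75 − 5x = 0, giving x = 75/5 = 15.

15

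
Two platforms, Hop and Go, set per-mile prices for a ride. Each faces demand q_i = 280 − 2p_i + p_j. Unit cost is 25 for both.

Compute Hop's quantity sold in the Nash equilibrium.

170

Hop's profit: π = (p_{Hop} − 25)(280 − 2p_{Hop} + p_{Go}).
∂π/∂p_{Hop} = 330 − 4p_{Hop} + p_{Go} = 0 ⇒ p_{Hop} = 82.5 + 0.25p_{Go}.
By symmetry p_{Go} = p_{Hop}; substituting into the reaction function, 0.75p_{Hop} = 82.5 and p_{Hop} = 110.
q_{Hop} = 280 − 2·110 + 110 = 170.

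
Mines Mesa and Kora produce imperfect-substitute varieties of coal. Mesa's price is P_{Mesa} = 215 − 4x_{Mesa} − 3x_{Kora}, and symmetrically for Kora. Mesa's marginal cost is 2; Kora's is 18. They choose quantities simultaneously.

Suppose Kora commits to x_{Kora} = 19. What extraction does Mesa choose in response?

19.5

Mine Mesa's profit: π = x_{Mesa}(215 − 4x_{Mesa} − 3x_{Kora}) − 2x_{Mesa}.
∂π/∂x_{Mesa} = 213 − 8x_{Mesa} − 3x_{Kora} = 0 ⇒ x_{Mesa} = 26.625 − 0.375x_{Kora}.
At x_{Kora} = 19: x_{Mesa} = 26.625 − 0.375·19 = 19.5.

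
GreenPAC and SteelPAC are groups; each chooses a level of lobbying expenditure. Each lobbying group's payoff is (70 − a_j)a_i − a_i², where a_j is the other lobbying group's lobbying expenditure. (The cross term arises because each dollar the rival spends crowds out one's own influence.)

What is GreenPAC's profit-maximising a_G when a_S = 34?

18

GreenPAC's payoff is (70 − a_S)a_G − a_G².
∂π/∂a_G = 70 − a_S − 2a_G = 0, so a_G = 35 − 0.5a_S.
At a_S = 34: a_G = 35 − 0.5·34 = 18.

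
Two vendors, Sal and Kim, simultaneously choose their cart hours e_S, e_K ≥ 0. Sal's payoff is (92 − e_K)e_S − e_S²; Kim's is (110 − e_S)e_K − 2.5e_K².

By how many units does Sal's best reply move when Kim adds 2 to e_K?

Expanding Sal's payoff: 92e_S − e_Ke_S − e_S².
∂π/∂e_S = 92 − e_K − 2e_S = 0, so e_S = 46 − 0.5e_K.
The reaction-function slope is −0.5, so a 2-unit rise in e_K moves e_S by −0.5 × 2 = −1. Sal's best response falls — the actions are strategic substitutes.

-1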